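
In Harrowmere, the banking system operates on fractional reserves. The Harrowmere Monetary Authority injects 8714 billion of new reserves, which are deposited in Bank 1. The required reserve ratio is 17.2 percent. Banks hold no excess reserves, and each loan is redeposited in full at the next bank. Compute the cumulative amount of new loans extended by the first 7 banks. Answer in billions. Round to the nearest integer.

30756 billion

Bank i lends (1 − rr)^i of the original deposit: Bank 1 lends 8714·0.8280 = 7215.1920, Bank 2 lends 8714·0.8280² ≈ 5974.1790, and so on.
Summing a geometric series: total = 8714·[0.8280·(1 − 0.8280^7) / (1 − 0.8280)] ≈ 30756.1696 billion.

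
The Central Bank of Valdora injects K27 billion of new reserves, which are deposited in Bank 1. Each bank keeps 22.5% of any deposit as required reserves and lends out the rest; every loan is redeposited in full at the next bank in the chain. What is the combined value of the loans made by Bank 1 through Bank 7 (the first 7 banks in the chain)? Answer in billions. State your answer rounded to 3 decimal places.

K77.383 billion

Bank i lends (1 − rr)^i of the original deposit: Bank 1 lends 27·0.7750 = 20.9250, Bank 2 lends 27·0.7750² ≈ 16.2169, and so on.
Summing a geometric series: total = 27·[0.7750·(1 − 0.7750^7) / (1 − 0.7750)] ≈ 77.3831 billion.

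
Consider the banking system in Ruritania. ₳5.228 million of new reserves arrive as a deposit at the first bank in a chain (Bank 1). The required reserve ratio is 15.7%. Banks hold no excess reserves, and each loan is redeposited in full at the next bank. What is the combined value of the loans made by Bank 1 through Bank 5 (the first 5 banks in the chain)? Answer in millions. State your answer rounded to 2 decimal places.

Bank i lends (1 − rr)^i of the original deposit: Bank 1 lends 5.228·0.8430 ≈ 4.4072, Bank 2 lends 5.228·0.8430² ≈ 3.7153, and so on.
Summing a geometric series: total = 5.228·[0.8430·(1 − 0.8430^5) / (1 − 0.8430)] ≈ 16.1204 million.

₳16.12 million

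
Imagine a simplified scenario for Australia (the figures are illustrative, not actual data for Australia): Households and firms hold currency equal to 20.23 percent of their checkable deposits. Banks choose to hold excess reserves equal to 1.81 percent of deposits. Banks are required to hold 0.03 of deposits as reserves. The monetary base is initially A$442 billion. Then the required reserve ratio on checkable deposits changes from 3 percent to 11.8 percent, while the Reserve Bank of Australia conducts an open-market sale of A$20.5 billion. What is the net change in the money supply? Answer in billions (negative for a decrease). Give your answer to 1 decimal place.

-624.7 billion

Before: m₁ = (1 + 0.2023) / (0.03 + 0.0181 + 0.2023) ≈ 4.80152, MB₁ = 442, so M₁ = 4.80152 × 442 ≈ 2122.2718 billion.
After: m₂ = (1 + 0.2023) / (0.118 + 0.0181 + 0.2023) ≈ 3.55290, MB₂ = 442 − 20.5 = 421.5, so M₂ = 3.55290 × 421.5 ≈ 1497.5474 billion.
ΔM = M₂ − M₁ = 1497.5474 − 2122.2718 = -624.7244 billion.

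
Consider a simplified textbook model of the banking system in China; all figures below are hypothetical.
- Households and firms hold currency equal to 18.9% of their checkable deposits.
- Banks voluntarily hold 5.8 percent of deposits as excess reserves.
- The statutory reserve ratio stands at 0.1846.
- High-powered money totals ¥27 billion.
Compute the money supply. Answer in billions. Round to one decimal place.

The money multiplier is m = (1 + c) / (rr + e + c) = (1 + 0.189) / (0.1846 + 0.058 + 0.189) ≈ 2.7549.
So M = m × MB = 2.7549 × 27 = 74.3823 billion.

¥74.4 billion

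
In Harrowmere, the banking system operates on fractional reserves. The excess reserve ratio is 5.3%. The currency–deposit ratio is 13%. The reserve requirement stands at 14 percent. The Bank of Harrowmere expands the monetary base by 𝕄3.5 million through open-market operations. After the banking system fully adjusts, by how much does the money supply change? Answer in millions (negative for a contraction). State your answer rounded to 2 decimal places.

𝕄12.24 million

The money multiplier is m = (1 + c) / (rr + e + c) = (1 + 0.13) / (0.14 + 0.053 + 0.13) ≈ 3.4985.
The purchase adds 3.5 million of base, so ΔM = m × ΔMB = 3.4985 × (+3.5) ≈ 12.2447 million.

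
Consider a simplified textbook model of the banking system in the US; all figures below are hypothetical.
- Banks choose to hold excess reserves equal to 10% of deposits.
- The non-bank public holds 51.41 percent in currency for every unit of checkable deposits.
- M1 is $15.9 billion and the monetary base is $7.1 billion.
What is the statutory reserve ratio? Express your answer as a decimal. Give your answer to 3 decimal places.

0.062

Using m = M/MB = 15.9/7.1 ≈ 2.239437. Since m = (1 + c)/(c + rr + e), the denominator satisfies c + rr + e = (1 + c)/m = (1 + 0.5141) / 2.239437 ≈ 0.676107.
With c = 0.5141 and e = 0.1, the statutory reserve ratio is 0.676107 − 0.5141 − 0.1 = 0.062007.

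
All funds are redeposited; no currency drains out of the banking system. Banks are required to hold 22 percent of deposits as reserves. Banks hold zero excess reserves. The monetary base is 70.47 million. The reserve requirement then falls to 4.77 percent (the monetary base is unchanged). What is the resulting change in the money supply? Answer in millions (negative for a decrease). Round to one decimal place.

Initially m₁ = 1 / (0.22) ≈ 4.5455, so M₁ = 4.5455 × 70.47 ≈ 320.3214 million.
After the change m₂ = 1 / (0.0477) ≈ 20.9644, so M₂ = 20.9644 × 70.47 ≈ 1477.3613 million.
ΔM = M₂ − M₁ = 1477.3613 − 320.3214 = 1157.0399 million.

1157.0 million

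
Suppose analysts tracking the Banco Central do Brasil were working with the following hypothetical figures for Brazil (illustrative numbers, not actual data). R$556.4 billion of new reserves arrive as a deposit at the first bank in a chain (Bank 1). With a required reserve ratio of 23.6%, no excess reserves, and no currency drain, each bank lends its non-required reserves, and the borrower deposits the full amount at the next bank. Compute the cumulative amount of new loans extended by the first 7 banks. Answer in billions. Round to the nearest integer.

R$1528 billion

Bank i lends (1 − rr)^i of the original deposit: Bank 1 lends 556.4·0.7640 = 425.0896, Bank 2 lends 556.4·0.7640² ≈ 324.7685, and so on.
Summing a geometric series: total = 556.4·[0.7640·(1 − 0.7640^7) / (1 − 0.7640)] ≈ 1527.5604 billion.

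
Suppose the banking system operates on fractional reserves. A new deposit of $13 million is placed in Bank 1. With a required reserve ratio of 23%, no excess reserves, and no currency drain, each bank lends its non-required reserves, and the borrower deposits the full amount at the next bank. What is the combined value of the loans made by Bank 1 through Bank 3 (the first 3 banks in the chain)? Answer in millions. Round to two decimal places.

$23.65 million

Bank i lends (1 − rr)^i of the original deposit: Bank 1 lends 13·0.7700 = 10.0100, Bank 2 lends 13·0.7700² = 7.7077, and so on.
Summing a geometric series: total = 13·[0.7700·(1 − 0.7700^3) / (1 − 0.7700)] ≈ 23.6526 million.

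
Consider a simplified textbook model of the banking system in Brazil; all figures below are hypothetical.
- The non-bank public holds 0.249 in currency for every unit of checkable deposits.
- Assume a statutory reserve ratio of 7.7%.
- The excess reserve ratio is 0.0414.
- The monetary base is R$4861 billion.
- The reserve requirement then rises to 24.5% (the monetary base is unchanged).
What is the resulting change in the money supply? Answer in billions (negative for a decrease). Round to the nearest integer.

-5185 billion

Initially m₁ = (1 + 0.249) / (0.077 + 0.0414 + 0.249) ≈ 3.39956, so M₁ = 3.39956 × 4861 ≈ 16525.2612 billion.
After the change m₂ = (1 + 0.249) / (0.245 + 0.0414 + 0.249) ≈ 2.33284, so M₂ = 2.33284 × 4861 ≈ 11339.9352 billion.
ΔM = M₂ − M₁ = 11339.9352 − 16525.2612 = -5185.326 billion.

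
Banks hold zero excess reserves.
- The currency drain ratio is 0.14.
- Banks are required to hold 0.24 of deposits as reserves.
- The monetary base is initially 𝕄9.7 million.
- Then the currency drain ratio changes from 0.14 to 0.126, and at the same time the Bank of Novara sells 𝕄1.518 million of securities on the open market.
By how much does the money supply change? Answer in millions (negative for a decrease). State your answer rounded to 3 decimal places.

Before: m₁ = (1 + 0.14) / (0.24 + 0.14) = 3, MB₁ = 9.7, so M₁ = 3 × 9.7 = 29.1 million.
After: m₂ = (1 + 0.126) / (0.24 + 0.126) ≈ 3.07650, MB₂ = 9.7 − 1.518 = 8.182, so M₂ = 3.07650 × 8.182 ≈ 25.1719 million.
ΔM = M₂ − M₁ = 25.1719 − 29.1 = -3.9281 million.

-3.928 million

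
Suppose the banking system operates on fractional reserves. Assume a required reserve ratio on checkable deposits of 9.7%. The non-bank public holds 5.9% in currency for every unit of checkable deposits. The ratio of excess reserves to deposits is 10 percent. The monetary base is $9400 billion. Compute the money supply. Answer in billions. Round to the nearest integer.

The money multiplier is m = (1 + c) / (rr + e + c) = (1 + 0.059) / (0.097 + 0.1 + 0.059) ≈ 4.13672.
So M = m × MB = 4.13672 × 9400 = 38885.168 billion.

$38885 billion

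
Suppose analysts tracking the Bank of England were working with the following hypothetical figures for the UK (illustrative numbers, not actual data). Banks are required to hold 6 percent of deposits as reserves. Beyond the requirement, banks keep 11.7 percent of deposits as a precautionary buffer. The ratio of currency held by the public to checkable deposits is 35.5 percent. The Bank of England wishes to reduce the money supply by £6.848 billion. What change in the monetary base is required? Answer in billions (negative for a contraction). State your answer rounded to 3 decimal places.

-2.689 billion

The money multiplier is m = (1 + c) / (rr + e + c) = (1 + 0.355) / (0.06 + 0.117 + 0.355) ≈ 2.54699.
ΔMB = ΔM / m = (−6.848) / 2.54699 ≈ -2.6887 billion.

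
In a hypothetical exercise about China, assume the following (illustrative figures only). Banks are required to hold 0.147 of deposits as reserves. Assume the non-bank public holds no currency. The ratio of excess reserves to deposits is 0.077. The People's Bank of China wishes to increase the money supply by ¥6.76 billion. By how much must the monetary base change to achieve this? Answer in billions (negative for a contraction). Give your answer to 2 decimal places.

The money multiplier is m = 1 / (rr + e) = 1 / (0.147 + 0.077) ≈ 4.4643.
ΔMB = ΔM / m = (+6.76) / 4.4643 ≈ 1.5142 billion.

¥1.51 billion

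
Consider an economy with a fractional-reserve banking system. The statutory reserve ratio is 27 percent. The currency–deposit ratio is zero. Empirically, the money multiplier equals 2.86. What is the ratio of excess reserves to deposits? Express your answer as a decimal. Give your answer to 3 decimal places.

Using m = 2.86. Since m = (1 + c)/(c + rr + e), the denominator satisfies c + rr + e = (1 + c)/m = (1 + 0) / 2.86 ≈ 0.349650.
With c = 0 and rr = 0.27, the ratio of excess reserves to deposits is 0.349650 − 0 − 0.27 = 0.07965.

0.080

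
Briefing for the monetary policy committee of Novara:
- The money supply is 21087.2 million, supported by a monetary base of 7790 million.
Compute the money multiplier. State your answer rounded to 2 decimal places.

2.71

The money multiplier is m = M / MB = 21087.2 / 7790 ≈ 2.70696.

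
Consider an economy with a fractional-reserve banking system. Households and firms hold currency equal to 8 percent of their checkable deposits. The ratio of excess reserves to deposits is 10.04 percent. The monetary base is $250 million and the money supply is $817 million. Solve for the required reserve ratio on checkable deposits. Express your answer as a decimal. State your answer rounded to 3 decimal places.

0.150

Using m = M/MB = 817/250 = 3.268000. Since m = (1 + c)/(c + rr + e), the denominator satisfies c + rr + e = (1 + c)/m = (1 + 0.08) / 3.268000 ≈ 0.330477.
With c = 0.08 and e = 0.1004, the required reserve ratio on checkable deposits is 0.330477 − 0.08 − 0.1004 = 0.150077.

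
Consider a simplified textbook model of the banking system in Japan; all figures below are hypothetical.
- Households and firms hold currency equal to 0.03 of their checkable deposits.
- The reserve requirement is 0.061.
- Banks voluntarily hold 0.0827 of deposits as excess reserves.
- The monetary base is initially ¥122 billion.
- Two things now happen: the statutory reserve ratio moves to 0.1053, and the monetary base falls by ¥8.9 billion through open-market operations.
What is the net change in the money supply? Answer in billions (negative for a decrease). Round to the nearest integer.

-189 billion

Before: m₁ = (1 + 0.03) / (0.061 + 0.0827 + 0.03) ≈ 5.9298, MB₁ = 122, so M₁ = 5.9298 × 122 = 723.4356 billion.
After: m₂ = (1 + 0.03) / (0.1053 + 0.0827 + 0.03) ≈ 4.7248, MB₂ = 122 − 8.9 = 113.1, so M₂ = 4.7248 × 113.1 ≈ 534.3749 billion.
ΔM = M₂ − M₁ = 534.3749 − 723.4356 = -189.0607 billion.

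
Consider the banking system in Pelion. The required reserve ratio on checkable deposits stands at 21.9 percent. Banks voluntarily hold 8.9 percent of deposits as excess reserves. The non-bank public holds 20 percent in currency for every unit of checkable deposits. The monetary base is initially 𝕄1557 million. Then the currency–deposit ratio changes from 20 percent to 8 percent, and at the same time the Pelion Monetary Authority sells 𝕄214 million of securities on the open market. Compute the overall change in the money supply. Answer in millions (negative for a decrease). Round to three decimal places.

𝕄60.295 million

Before: m₁ = (1 + 0.2) / (0.219 + 0.089 + 0.2) ≈ 2.3622047, MB₁ = 1557, so M₁ = 2.3622047 × 1557 ≈ 3677.9527 million.
After: m₂ = (1 + 0.08) / (0.219 + 0.089 + 0.08) ≈ 2.7835052, MB₂ = 1557 − 214 = 1343, so M₂ = 2.7835052 × 1343 ≈ 3738.2475 million.
ΔM = M₂ − M₁ = 3738.2475 − 3677.9527 = 60.2948 million.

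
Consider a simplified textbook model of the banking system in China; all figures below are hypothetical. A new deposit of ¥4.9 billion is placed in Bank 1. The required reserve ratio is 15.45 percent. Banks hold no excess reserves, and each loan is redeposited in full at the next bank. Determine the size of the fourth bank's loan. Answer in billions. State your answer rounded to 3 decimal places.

¥2.504 billion

Each bank lends a fraction (1 − rr) = 0.8455 of the deposit it receives, so Bank 4 receives 4.9·0.8455^3 and lends 4.9·0.8455^4 ≈ 2.5041 billion.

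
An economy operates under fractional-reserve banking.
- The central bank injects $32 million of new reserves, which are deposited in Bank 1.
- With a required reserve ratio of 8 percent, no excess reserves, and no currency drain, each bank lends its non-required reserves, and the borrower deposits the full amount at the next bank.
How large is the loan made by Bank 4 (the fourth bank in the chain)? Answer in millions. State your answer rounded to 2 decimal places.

Each bank lends a fraction (1 − rr) = 0.9200 of the deposit it receives, so Bank 4 receives 32·0.9200^3 and lends 32·0.9200^4 ≈ 22.9246 million.

$22.92 million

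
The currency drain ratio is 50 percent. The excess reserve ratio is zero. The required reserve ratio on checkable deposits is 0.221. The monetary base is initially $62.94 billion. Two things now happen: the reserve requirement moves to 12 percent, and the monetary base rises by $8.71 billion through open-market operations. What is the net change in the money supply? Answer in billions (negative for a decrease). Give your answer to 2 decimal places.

$42.40 billion

Before: m₁ = (1 + 0.5) / (0.221 + 0.5) ≈ 2.08044, MB₁ = 62.94, so M₁ = 2.08044 × 62.94 ≈ 130.9429 billion.
After: m₂ = (1 + 0.5) / (0.12 + 0.5) ≈ 2.41935, MB₂ = 62.94 + 8.71 = 71.65, so M₂ = 2.41935 × 71.65 ≈ 173.3464 billion.
ΔM = M₂ − M₁ = 173.3464 − 130.9429 = 42.4035 billion.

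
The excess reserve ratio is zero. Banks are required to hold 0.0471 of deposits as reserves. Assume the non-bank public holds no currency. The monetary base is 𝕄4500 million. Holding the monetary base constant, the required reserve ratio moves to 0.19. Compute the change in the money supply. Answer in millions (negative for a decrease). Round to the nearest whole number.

-71857 million

Initially m₁ = 1 / (0.0471) ≈ 21.23142, so M₁ = 21.23142 × 4500 = 95541.39 million.
After the change m₂ = 1 / (0.19) ≈ 5.26316, so M₂ = 5.26316 × 4500 = 23684.22 million.
ΔM = M₂ − M₁ = 23684.22 − 95541.39 = -71857.17 million.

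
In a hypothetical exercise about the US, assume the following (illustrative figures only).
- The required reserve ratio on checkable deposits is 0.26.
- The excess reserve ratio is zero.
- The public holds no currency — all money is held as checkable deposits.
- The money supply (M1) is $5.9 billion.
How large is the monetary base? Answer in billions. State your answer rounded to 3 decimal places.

$1.534 billion

With no currency drain and no excess reserves, the money multiplier is m = 1/rr = 1/0.26 ≈ 3.84615.
The monetary base is MB = M / m = 5.9 / 3.84615 ≈ 1.534 billion.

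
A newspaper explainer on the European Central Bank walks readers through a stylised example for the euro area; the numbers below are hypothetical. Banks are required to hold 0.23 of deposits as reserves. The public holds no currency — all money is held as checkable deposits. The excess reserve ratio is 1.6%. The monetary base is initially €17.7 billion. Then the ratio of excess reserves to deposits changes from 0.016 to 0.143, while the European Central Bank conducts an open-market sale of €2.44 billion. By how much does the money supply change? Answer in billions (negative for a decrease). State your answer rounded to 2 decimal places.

-31.04 billion

Before: m₁ = 1 / (0.23 + 0.016) ≈ 4.06504, MB₁ = 17.7, so M₁ = 4.06504 × 17.7 ≈ 71.9512 billion.
After: m₂ = 1 / (0.23 + 0.143) ≈ 2.68097, MB₂ = 17.7 − 2.44 = 15.26, so M₂ = 2.68097 × 15.26 ≈ 40.9116 billion.
ΔM = M₂ − M₁ = 40.9116 − 71.9512 = -31.0396 billion.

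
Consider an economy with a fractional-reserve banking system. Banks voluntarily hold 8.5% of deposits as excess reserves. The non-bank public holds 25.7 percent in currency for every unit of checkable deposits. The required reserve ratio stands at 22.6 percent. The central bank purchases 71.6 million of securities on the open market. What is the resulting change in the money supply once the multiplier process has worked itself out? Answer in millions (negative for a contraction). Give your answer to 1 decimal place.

The money multiplier is m = (1 + c) / (rr + e + c) = (1 + 0.257) / (0.226 + 0.085 + 0.257) ≈ 2.2130.
The purchase adds 71.6 million of base, so ΔM = m × ΔMB = 2.2130 × (+71.6) = 158.4508 million.

158.5 million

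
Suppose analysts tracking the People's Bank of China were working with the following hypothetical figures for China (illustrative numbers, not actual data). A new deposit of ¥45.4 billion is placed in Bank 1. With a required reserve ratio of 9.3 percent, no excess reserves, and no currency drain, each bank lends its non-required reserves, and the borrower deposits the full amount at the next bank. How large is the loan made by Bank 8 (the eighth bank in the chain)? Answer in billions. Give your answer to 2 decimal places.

Each bank lends a fraction (1 − rr) = 0.9070 of the deposit it receives, so Bank 8 receives 45.4·0.9070^7 and lends 45.4·0.9070^8 ≈ 20.7929 billion.

¥20.79 billion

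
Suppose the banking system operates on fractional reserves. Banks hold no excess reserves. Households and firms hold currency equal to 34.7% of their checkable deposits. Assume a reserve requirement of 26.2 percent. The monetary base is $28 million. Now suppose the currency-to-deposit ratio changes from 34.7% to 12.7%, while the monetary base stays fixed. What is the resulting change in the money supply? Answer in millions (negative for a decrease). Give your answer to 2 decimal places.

$19.19 million

Initially m₁ = (1 + 0.347) / (0.262 + 0.347) ≈ 2.21182, so M₁ = 2.21182 × 28 ≈ 61.931 million.
After the change m₂ = (1 + 0.127) / (0.262 + 0.127) ≈ 2.89717, so M₂ = 2.89717 × 28 ≈ 81.1208 million.
ΔM = M₂ − M₁ = 81.1208 − 61.931 = 19.1898 million.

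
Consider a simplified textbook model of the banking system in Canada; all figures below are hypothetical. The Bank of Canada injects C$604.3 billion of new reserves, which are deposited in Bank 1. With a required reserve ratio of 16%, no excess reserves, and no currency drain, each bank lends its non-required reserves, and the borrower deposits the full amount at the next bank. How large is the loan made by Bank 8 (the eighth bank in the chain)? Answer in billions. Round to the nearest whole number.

C$150 billion

Each bank lends a fraction (1 − rr) = 0.8400 of the deposit it receives, so Bank 8 receives 604.3·0.8400^7 and lends 604.3·0.8400^8 ≈ 149.7914 billion.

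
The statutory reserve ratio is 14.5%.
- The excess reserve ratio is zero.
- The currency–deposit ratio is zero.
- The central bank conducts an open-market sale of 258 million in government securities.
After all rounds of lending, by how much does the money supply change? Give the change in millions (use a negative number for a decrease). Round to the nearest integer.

-1779 million

The simple money multiplier is m = 1/rr = 1/0.145 ≈ 6.8966.
An open-market sale reduces the monetary base by 258 million, so ΔM = m × ΔMB = 6.8966 × (−258) = -1779.3228 million.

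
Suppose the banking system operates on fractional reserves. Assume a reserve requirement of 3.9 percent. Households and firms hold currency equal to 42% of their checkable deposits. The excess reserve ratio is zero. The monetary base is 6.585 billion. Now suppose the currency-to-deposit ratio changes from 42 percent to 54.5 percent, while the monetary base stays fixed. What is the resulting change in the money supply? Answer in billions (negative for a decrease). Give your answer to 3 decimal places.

-2.951 billion

Initially m₁ = (1 + 0.42) / (0.039 + 0.42) ≈ 3.09368, so M₁ = 3.09368 × 6.585 ≈ 20.3719 billion.
After the change m₂ = (1 + 0.545) / (0.039 + 0.545) ≈ 2.64555, so M₂ = 2.64555 × 6.585 ≈ 17.4209 billion.
ΔM = M₂ − M₁ = 17.4209 − 20.3719 = -2.951 billion.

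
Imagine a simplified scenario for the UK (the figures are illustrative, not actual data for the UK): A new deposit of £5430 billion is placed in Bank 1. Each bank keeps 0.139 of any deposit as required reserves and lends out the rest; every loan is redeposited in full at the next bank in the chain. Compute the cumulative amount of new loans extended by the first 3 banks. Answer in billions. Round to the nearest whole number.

Bank i lends (1 − rr)^i of the original deposit: Bank 1 lends 5430·0.8610 = 4675.2300, Bank 2 lends 5430·0.8610² ≈ 4025.3730, and so on.
Summing a geometric series: total = 5430·[0.8610·(1 − 0.8610^3) / (1 − 0.8610)] ≈ 12166.4492 billion.

£12166 billion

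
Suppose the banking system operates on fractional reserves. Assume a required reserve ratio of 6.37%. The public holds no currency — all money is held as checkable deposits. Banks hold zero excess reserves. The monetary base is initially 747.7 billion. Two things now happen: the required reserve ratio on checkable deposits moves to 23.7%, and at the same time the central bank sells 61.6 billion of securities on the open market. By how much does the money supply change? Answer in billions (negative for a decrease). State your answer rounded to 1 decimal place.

Before: m₁ = 1 / (0.0637) ≈ 15.69859, MB₁ = 747.7, so M₁ = 15.69859 × 747.7 ≈ 11737.8357 billion.
After: m₂ = 1 / (0.237) ≈ 4.21941, MB₂ = 747.7 − 61.6 = 686.1, so M₂ = 4.21941 × 686.1 ≈ 2894.9372 billion.
ΔM = M₂ − M₁ = 2894.9372 − 11737.8357 = -8842.8985 billion.

-8842.9 billion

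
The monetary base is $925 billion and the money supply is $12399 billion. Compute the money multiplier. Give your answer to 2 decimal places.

The money multiplier is m = M / MB = 12399 / 925 ≈ 13.40432.

13.40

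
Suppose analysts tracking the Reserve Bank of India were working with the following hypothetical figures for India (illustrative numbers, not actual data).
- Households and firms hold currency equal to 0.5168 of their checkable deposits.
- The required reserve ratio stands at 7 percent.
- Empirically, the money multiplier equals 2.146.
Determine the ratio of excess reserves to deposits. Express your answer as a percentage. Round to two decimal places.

12.00%

Using m = 2.146. Since m = (1 + c)/(c + rr + e), the denominator satisfies c + rr + e = (1 + c)/m = (1 + 0.5168) / 2.146 ≈ 0.706803.
With c = 0.5168 and rr = 0.07, the ratio of excess reserves to deposits is 0.706803 − 0.5168 − 0.07 = 0.120003.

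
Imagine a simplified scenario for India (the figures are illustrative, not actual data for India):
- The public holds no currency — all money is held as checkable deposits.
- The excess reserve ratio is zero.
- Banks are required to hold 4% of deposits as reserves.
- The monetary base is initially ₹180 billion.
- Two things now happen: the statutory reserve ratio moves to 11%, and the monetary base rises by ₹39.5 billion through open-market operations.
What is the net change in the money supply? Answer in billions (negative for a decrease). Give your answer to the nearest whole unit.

Before: m₁ = 1 / (0.04) = 25, MB₁ = 180, so M₁ = 25 × 180 = 4500 billion.
After: m₂ = 1 / (0.11) ≈ 9.0909, MB₂ = 180 + 39.5 = 219.5, so M₂ = 9.0909 × 219.5 ≈ 1995.4525 billion.
ΔM = M₂ − M₁ = 1995.4525 − 4500 = -2504.5475 billion.

-2505 billion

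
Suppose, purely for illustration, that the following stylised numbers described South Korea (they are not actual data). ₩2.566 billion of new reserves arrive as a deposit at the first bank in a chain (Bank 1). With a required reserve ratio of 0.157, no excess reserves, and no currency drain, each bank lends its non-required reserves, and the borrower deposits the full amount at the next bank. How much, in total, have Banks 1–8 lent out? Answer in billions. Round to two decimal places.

Bank i lends (1 − rr)^i of the original deposit: Bank 1 lends 2.566·0.8430 ≈ 2.1631, Bank 2 lends 2.566·0.8430² ≈ 1.8235, and so on.
Summing a geometric series: total = 2.566·[0.8430·(1 − 0.8430^8) / (1 − 0.8430)] ≈ 10.2639 billion.

₩10.26 billion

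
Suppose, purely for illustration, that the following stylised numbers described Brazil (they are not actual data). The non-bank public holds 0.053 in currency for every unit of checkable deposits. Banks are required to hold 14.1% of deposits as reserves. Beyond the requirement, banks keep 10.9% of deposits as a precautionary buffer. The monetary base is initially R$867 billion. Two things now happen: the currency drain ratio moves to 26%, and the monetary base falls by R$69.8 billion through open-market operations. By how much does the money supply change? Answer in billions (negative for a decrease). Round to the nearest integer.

Before: m₁ = (1 + 0.053) / (0.141 + 0.109 + 0.053) ≈ 3.4752, MB₁ = 867, so M₁ = 3.4752 × 867 = 3012.9984 billion.
After: m₂ = (1 + 0.26) / (0.141 + 0.109 + 0.26) ≈ 2.4706, MB₂ = 867 − 69.8 = 797.2, so M₂ = 2.4706 × 797.2 ≈ 1969.5623 billion.
ΔM = M₂ − M₁ = 1969.5623 − 3012.9984 = -1043.4361 billion.

-1043 billion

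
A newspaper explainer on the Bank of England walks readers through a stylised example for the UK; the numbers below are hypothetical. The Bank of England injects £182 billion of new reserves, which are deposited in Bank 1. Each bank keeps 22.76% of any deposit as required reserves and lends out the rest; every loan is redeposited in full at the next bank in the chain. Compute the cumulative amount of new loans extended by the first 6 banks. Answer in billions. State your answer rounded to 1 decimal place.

£486.5 billion

Bank i lends (1 − rr)^i of the original deposit: Bank 1 lends 182·0.7724 = 140.5768, Bank 2 lends 182·0.7724² ≈ 108.5815, and so on.
Summing a geometric series: total = 182·[0.7724·(1 − 0.7724^6) / (1 − 0.7724)] ≈ 486.4904 billion.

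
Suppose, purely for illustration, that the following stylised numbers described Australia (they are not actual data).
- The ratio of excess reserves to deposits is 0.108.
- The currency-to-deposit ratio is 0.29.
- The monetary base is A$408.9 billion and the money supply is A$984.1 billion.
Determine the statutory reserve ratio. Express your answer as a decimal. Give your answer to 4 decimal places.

0.1380

Using m = M/MB = 984.1/408.9 ≈ 2.406701. Since m = (1 + c)/(c + rr + e), the denominator satisfies c + rr + e = (1 + c)/m = (1 + 0.29) / 2.406701 ≈ 0.536003.
With c = 0.29 and e = 0.108, the statutory reserve ratio is 0.536003 − 0.29 − 0.108 = 0.138003.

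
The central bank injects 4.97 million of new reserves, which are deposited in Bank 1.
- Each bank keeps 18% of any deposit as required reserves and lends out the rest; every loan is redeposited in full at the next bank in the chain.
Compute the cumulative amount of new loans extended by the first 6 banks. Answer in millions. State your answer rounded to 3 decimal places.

15.758 million

Bank i lends (1 − rr)^i of the original deposit: Bank 1 lends 4.97·0.8200 = 4.0754, Bank 2 lends 4.97·0.8200² ≈ 3.3418, and so on.
Summing a geometric series: total = 4.97·[0.8200·(1 − 0.8200^6) / (1 − 0.8200)] ≈ 15.7581 million.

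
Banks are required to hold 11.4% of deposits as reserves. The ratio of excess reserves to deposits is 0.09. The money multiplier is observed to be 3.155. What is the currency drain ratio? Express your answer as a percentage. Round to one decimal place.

Using m = 3.155. From m = (1 + c)/(c + rr + e), rearranging gives 1 + c = m·(c + rr + e), so c·(1 − m) = m·(rr + e) − 1.
Hence c = [m·(rr + e) − 1]/(1 − m) = [3.155 × (0.114 + 0.09) − 1] / (1 − 3.155) ≈ 0.165374.

16.5%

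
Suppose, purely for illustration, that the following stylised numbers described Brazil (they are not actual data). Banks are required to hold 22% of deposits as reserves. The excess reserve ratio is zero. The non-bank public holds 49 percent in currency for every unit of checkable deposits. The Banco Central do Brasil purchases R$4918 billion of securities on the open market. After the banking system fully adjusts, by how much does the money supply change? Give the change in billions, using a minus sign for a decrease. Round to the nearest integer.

R$10321 billion

The money multiplier is m = (1 + c) / (rr + c) = (1 + 0.49) / (0.22 + 0.49) ≈ 2.09859.
The purchase adds 4918 billion of base, so ΔM = m × ΔMB = 2.09859 × (+4918) ≈ 10320.8656 billion.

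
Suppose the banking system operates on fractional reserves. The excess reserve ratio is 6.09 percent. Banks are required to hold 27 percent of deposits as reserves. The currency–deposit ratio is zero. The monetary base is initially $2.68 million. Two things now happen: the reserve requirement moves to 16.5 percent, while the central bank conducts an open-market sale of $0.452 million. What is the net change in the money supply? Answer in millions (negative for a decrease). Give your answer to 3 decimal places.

Before: m₁ = 1 / (0.27 + 0.0609) ≈ 3.02206, MB₁ = 2.68, so M₁ = 3.02206 × 2.68 ≈ 8.0991 million.
After: m₂ = 1 / (0.165 + 0.0609) ≈ 4.42674, MB₂ = 2.68 − 0.452 = 2.228, so M₂ = 4.42674 × 2.228 ≈ 9.8628 million.
ΔM = M₂ − M₁ = 9.8628 − 8.0991 = 1.7637 million.

$1.764 million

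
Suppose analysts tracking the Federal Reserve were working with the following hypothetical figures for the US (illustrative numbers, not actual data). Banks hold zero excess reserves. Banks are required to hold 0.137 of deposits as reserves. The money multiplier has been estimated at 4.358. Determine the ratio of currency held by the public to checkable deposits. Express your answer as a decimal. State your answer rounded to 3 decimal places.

Using m = 4.358. From m = (1 + c)/(c + rr + e), rearranging gives 1 + c = m·(c + rr + e), so c·(1 − m) = m·(rr + e) − 1.
Hence c = [m·(rr + e) − 1]/(1 − m) = [4.358 × (0.137 + 0) − 1] / (1 − 4.358) ≈ 0.119998.

0.120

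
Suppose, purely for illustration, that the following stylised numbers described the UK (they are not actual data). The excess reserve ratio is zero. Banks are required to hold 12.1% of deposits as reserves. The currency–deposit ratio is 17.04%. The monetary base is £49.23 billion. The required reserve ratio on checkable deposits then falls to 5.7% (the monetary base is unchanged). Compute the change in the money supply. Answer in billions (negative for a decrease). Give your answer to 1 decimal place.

£55.6 billion

Initially m₁ = (1 + 0.1704) / (0.121 + 0.1704) ≈ 4.0165, so M₁ = 4.0165 × 49.23 ≈ 197.7323 billion.
After the change m₂ = (1 + 0.1704) / (0.057 + 0.1704) ≈ 5.1469, so M₂ = 5.1469 × 49.23 ≈ 253.3819 billion.
ΔM = M₂ − M₁ = 253.3819 − 197.7323 = 55.6496 billion.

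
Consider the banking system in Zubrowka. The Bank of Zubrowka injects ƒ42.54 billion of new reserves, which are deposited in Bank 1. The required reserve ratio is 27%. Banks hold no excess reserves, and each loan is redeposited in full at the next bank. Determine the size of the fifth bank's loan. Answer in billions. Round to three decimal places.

ƒ8.819 billion

Each bank lends a fraction (1 − rr) = 0.7300 of the deposit it receives, so Bank 5 receives 42.54·0.7300^4 and lends 42.54·0.7300^5 ≈ 8.8188 billion.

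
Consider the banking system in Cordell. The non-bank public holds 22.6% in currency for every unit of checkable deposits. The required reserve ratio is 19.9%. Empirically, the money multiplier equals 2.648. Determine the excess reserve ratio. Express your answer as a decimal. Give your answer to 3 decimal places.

Using m = 2.648. Since m = (1 + c)/(c + rr + e), the denominator satisfies c + rr + e = (1 + c)/m = (1 + 0.226) / 2.648 ≈ 0.462991.
With c = 0.226 and rr = 0.199, the excess reserve ratio is 0.462991 − 0.226 − 0.199 = 0.037991.

0.038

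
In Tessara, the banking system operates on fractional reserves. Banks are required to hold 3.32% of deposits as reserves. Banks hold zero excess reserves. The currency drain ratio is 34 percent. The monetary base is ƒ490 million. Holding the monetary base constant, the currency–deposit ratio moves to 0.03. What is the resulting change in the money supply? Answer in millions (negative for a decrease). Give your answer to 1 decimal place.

ƒ6226.4 million

Initially m₁ = (1 + 0.34) / (0.0332 + 0.34) ≈ 3.59057, so M₁ = 3.59057 × 490 = 1759.3793 million.
After the change m₂ = (1 + 0.03) / (0.0332 + 0.03) ≈ 16.29747, so M₂ = 16.29747 × 490 = 7985.7603 million.
ΔM = M₂ − M₁ = 7985.7603 − 1759.3793 = 6226.381 million.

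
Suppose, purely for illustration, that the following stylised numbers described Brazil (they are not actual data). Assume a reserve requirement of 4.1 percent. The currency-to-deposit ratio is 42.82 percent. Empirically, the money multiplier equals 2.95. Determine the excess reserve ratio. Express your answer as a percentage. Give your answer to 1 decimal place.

1.5%

Using m = 2.95. Since m = (1 + c)/(c + rr + e), the denominator satisfies c + rr + e = (1 + c)/m = (1 + 0.4282) / 2.95 ≈ 0.484136.
With c = 0.4282 and rr = 0.041, the excess reserve ratio is 0.484136 − 0.4282 − 0.041 = 0.014936.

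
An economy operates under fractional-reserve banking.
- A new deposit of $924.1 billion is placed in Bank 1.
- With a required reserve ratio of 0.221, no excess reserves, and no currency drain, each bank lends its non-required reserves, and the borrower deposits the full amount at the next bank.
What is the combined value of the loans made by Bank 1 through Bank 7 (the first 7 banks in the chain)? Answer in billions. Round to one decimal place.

Bank i lends (1 − rr)^i of the original deposit: Bank 1 lends 924.1·0.7790 = 719.8739, Bank 2 lends 924.1·0.7790² ≈ 560.7818, and so on.
Summing a geometric series: total = 924.1·[0.7790·(1 − 0.7790^7) / (1 − 0.7790)] ≈ 2690.2914 billion.

$2690.3 billion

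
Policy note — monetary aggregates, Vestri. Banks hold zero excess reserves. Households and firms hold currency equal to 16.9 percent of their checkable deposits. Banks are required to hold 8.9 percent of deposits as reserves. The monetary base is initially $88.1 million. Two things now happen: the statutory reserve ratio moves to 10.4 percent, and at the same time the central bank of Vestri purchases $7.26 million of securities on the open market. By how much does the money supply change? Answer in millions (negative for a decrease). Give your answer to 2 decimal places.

Before: m₁ = (1 + 0.169) / (0.089 + 0.169) ≈ 4.53101, MB₁ = 88.1, so M₁ = 4.53101 × 88.1 ≈ 399.182 million.
After: m₂ = (1 + 0.169) / (0.104 + 0.169) ≈ 4.28205, MB₂ = 88.1 + 7.26 = 95.36, so M₂ = 4.28205 × 95.36 ≈ 408.3363 million.
ΔM = M₂ − M₁ = 408.3363 − 399.182 = 9.1543 million.

$9.15 million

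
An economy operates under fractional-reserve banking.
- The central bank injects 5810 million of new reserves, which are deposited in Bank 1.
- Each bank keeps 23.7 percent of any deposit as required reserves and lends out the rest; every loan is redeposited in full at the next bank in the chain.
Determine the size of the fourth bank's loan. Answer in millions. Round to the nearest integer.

Each bank lends a fraction (1 − rr) = 0.7630 of the deposit it receives, so Bank 4 receives 5810·0.7630^3 and lends 5810·0.7630^4 ≈ 1969.1295 million.

1969 million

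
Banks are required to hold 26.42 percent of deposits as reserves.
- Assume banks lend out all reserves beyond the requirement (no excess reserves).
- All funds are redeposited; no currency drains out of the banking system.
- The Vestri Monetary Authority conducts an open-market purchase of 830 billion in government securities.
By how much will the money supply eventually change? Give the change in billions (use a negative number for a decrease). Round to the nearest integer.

The simple money multiplier is m = 1/rr = 1/0.2642 ≈ 3.7850.
An open-market purchase increases the monetary base by 830 billion, so ΔM = m × ΔMB = 3.7850 × 830 = 3141.55 billion.

3142 billion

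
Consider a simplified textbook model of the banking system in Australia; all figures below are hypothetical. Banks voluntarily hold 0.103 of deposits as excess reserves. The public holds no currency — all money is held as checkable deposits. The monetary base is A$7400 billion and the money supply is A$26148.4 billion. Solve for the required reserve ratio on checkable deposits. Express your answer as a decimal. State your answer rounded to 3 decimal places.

Using m = M/MB = 26148.4/7400 ≈ 3.533568. Since m = (1 + c)/(c + rr + e), the denominator satisfies c + rr + e = (1 + c)/m = (1 + 0) / 3.533568 ≈ 0.283000.
With c = 0 and e = 0.103, the required reserve ratio on checkable deposits is 0.283000 − 0 − 0.103 = 0.18.

0.180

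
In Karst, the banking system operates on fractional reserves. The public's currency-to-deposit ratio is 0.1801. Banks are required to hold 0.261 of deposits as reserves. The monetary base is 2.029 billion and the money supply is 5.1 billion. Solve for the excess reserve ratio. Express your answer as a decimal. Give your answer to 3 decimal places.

0.028

Using m = M/MB = 5.1/2.029 ≈ 2.513553. Since m = (1 + c)/(c + rr + e), the denominator satisfies c + rr + e = (1 + c)/m = (1 + 0.1801) / 2.513553 ≈ 0.469495.
With c = 0.1801 and rr = 0.261, the excess reserve ratio is 0.469495 − 0.1801 − 0.261 = 0.028395.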